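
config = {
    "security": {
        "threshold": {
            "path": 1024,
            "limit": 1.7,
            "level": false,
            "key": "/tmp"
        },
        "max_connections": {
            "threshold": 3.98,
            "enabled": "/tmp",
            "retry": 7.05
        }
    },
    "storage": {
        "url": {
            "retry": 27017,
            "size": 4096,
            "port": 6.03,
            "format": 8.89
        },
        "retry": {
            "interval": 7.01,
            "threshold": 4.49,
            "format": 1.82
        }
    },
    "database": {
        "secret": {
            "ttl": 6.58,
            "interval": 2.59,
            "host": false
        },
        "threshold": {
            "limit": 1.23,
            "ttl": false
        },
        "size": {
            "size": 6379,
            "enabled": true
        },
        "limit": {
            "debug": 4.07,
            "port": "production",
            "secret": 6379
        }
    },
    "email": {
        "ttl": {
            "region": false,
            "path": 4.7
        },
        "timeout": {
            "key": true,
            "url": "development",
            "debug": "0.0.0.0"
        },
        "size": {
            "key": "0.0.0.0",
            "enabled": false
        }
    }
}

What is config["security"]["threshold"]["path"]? 1024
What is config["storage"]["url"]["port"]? 6.03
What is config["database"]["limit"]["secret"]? 6379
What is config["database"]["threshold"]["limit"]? 1.23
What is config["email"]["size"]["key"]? "0.0.0.0"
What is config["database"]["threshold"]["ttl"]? False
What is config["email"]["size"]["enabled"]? False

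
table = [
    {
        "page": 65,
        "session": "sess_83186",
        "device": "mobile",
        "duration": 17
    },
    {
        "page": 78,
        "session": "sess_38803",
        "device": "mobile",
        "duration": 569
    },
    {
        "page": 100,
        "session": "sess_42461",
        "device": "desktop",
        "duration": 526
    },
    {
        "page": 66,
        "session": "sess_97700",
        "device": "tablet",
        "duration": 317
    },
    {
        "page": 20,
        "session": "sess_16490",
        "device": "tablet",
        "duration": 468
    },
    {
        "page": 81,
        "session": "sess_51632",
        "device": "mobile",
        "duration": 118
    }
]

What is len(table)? 6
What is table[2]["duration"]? 526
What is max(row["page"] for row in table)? 100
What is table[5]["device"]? "mobile"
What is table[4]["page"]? 20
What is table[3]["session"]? "sess_97700"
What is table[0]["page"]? 65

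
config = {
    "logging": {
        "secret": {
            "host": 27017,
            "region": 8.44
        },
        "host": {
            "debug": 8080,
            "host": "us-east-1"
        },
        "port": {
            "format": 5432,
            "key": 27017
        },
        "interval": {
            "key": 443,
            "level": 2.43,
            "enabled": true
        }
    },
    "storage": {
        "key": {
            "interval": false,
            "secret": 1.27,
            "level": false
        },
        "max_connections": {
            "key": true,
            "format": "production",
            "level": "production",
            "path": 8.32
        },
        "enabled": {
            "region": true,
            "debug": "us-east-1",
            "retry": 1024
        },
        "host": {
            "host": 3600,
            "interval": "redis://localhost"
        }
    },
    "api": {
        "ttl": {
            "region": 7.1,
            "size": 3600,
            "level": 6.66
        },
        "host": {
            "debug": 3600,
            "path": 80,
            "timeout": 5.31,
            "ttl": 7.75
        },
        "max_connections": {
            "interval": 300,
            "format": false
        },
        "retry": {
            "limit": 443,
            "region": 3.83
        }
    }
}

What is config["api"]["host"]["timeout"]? 5.31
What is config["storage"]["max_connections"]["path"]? 8.32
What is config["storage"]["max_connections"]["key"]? True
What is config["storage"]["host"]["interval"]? "redis://localhost"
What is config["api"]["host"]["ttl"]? 7.75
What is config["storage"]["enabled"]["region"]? True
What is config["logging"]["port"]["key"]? 27017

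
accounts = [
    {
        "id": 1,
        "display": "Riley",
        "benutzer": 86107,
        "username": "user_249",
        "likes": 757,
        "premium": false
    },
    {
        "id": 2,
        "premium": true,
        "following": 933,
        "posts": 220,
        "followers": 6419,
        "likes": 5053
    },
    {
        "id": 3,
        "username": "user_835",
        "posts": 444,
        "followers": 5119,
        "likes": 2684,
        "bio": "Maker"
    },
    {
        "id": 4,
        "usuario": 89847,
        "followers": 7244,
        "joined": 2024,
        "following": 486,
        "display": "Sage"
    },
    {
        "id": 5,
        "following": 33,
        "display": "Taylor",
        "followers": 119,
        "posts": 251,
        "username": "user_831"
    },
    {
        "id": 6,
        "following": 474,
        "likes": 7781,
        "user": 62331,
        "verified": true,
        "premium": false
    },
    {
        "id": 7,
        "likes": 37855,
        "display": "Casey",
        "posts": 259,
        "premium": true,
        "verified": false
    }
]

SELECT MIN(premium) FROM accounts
False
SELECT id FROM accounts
[1, 2, 3, 4, 5, 6, 7]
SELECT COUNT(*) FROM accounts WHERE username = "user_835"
1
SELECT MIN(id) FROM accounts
1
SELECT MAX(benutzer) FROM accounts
86107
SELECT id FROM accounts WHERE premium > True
[]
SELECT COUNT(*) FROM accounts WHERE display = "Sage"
1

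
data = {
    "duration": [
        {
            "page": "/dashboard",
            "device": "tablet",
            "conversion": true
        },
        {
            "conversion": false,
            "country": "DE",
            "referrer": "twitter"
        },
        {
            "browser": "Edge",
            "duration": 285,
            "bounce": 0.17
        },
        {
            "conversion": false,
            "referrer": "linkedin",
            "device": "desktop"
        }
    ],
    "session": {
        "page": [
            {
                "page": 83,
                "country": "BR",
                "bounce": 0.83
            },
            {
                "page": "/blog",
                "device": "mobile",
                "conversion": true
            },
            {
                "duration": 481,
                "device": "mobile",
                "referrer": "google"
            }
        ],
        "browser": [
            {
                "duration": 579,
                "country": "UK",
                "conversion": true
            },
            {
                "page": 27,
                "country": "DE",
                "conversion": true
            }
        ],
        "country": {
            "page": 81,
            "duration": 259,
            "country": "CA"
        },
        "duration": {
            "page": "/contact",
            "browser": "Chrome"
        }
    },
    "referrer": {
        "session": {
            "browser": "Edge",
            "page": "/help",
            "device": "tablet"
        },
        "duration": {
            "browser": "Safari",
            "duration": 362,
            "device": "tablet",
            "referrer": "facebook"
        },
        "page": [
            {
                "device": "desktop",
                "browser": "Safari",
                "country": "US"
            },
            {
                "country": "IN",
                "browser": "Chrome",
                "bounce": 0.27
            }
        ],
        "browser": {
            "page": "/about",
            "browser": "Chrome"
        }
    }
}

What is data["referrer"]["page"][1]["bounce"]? 0.27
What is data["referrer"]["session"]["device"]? "tablet"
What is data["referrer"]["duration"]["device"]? "tablet"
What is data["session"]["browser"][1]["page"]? 27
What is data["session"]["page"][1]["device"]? "mobile"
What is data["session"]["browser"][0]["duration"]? 579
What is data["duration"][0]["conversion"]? True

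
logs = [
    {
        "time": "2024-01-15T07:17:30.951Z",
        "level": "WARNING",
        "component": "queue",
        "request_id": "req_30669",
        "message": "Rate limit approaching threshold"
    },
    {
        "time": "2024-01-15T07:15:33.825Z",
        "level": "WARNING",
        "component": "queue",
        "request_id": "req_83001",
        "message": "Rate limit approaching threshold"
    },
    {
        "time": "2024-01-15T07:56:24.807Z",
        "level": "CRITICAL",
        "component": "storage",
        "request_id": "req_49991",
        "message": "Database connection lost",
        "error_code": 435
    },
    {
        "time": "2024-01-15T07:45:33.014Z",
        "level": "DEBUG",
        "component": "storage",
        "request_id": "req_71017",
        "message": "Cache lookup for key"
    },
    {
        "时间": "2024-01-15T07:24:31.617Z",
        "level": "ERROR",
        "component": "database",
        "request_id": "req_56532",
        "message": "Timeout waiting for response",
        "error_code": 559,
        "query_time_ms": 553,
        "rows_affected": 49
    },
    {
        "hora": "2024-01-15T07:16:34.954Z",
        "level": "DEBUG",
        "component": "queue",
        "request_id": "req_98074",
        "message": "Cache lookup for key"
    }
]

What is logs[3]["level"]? "DEBUG"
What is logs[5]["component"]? "queue"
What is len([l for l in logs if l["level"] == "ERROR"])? 1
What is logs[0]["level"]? "WARNING"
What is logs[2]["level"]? "CRITICAL"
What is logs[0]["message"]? "Rate limit approaching threshold"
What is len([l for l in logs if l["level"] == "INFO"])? 0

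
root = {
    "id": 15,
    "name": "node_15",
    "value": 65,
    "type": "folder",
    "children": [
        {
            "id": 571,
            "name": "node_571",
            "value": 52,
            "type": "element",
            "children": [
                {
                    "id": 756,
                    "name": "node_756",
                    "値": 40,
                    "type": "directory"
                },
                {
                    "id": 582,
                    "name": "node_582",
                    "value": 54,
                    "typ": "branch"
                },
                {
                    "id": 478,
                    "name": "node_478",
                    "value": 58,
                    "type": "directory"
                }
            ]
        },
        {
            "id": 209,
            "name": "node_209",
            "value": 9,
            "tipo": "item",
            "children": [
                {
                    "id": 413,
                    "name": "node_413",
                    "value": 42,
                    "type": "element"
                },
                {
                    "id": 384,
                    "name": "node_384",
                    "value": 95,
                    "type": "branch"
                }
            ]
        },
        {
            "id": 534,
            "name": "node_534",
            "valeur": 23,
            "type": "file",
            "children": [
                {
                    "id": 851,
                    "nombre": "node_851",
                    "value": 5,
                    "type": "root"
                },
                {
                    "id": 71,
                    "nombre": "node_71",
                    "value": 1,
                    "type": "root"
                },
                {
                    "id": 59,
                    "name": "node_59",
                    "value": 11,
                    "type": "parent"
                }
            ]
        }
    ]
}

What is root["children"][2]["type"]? "file"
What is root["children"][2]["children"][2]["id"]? 59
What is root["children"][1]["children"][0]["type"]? "element"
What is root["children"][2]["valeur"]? 23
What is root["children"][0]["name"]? "node_571"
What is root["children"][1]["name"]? "node_209"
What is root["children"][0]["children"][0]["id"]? 756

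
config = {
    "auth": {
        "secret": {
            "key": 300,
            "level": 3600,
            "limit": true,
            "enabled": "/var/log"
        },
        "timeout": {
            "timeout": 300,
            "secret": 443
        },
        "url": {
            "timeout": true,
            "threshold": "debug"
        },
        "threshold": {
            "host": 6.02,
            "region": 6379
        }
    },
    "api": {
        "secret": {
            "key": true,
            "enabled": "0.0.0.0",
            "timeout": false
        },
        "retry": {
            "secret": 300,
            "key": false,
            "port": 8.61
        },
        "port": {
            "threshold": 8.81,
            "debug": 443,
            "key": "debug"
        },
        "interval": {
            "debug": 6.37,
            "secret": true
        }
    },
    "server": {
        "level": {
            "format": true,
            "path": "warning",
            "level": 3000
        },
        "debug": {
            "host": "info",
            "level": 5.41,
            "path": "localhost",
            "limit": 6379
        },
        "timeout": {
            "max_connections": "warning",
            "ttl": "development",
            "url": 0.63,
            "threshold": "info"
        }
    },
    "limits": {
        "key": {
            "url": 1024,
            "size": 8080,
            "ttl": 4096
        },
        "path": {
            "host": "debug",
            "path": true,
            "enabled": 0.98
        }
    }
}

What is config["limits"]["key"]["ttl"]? 4096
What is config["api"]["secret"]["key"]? True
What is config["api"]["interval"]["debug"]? 6.37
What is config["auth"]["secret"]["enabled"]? "/var/log"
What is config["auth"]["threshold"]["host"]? 6.02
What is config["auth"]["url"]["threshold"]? "debug"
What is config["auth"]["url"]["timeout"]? True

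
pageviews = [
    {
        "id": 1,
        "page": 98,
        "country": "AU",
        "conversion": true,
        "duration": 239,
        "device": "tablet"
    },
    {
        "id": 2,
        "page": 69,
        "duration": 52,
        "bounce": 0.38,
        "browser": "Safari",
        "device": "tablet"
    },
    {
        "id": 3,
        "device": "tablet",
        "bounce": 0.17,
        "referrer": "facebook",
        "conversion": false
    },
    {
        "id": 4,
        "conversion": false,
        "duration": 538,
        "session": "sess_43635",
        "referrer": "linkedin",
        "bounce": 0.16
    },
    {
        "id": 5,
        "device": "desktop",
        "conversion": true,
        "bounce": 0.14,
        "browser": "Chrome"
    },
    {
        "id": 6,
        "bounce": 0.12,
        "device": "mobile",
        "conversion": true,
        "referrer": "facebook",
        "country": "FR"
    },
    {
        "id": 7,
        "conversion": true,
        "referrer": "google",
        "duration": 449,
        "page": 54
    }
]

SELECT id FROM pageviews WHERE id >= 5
[5, 6, 7]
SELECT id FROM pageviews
[1, 2, 3, 4, 5, 6, 7]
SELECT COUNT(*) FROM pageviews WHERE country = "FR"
1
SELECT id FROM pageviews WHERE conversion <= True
[1, 3, 4, 5, 6, 7]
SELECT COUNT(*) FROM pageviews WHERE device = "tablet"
3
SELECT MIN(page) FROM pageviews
54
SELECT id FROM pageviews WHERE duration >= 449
[4, 7]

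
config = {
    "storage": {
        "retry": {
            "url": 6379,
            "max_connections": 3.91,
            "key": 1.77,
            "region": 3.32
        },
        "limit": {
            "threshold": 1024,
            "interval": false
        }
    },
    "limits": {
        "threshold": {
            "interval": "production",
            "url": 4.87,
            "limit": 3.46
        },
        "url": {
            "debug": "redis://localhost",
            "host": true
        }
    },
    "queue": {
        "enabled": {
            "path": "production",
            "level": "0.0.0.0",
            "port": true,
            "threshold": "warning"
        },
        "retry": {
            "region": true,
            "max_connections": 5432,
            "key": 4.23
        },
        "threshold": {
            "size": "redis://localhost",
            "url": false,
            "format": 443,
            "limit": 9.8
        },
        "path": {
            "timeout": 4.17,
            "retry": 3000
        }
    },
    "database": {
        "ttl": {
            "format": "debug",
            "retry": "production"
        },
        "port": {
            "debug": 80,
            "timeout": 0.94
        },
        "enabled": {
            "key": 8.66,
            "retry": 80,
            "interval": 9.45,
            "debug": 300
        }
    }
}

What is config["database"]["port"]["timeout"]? 0.94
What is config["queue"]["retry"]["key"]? 4.23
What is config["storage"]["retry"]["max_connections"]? 3.91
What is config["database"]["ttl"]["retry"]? "production"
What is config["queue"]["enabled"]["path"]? "production"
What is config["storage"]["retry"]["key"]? 1.77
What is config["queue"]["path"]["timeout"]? 4.17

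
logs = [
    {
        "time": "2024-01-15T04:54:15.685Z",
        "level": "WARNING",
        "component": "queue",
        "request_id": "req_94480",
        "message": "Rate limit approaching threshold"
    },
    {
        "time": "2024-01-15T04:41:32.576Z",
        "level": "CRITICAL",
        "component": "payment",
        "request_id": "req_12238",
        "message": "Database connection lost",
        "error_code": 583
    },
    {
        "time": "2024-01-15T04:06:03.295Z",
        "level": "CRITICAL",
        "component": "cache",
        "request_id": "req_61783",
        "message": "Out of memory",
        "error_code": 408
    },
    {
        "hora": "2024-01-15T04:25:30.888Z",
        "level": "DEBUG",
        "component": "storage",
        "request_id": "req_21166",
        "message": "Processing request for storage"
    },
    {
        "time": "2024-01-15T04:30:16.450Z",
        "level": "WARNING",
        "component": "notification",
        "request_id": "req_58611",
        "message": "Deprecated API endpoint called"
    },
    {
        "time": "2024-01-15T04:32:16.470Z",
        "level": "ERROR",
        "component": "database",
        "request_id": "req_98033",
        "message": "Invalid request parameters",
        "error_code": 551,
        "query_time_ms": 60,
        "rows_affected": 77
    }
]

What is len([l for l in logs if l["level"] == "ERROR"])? 1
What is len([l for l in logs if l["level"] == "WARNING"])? 2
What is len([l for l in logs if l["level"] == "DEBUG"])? 1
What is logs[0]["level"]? "WARNING"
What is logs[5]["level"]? "ERROR"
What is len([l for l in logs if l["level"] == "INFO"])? 0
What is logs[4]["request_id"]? "req_58611"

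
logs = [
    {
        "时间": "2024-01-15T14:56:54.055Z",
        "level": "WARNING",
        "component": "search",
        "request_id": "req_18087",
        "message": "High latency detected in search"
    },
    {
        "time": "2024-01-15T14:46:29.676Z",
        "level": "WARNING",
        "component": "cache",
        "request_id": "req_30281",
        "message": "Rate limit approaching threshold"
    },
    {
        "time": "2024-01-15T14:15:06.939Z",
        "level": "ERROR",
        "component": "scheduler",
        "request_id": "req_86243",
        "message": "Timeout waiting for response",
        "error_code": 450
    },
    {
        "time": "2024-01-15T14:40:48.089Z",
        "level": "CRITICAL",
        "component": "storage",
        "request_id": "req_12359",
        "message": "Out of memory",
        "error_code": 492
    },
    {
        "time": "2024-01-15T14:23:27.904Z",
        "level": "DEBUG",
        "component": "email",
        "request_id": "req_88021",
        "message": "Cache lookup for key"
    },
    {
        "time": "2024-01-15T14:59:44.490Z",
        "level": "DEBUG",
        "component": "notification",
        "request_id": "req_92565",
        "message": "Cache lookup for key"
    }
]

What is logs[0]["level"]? "WARNING"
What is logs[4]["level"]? "DEBUG"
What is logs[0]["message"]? "High latency detected in search"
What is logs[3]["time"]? "2024-01-15T14:40:48.089Z"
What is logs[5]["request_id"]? "req_92565"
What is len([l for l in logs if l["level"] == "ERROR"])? 1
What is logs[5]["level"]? "DEBUG"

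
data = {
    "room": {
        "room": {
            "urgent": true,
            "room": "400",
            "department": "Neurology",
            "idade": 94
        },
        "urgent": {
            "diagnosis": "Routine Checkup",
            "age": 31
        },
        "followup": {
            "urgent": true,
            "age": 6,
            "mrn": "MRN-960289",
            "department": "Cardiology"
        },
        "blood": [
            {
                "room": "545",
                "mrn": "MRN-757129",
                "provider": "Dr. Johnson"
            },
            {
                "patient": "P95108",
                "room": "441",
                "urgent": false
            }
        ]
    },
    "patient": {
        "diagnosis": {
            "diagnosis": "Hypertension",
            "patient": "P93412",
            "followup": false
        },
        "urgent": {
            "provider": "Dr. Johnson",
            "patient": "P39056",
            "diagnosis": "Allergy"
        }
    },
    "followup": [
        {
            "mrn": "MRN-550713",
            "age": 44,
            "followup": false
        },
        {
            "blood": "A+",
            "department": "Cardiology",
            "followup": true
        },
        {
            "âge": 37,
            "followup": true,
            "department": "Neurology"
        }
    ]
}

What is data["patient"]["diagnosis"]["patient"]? "P93412"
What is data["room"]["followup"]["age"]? 6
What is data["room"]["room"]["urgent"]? True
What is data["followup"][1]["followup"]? True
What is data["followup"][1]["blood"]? "A+"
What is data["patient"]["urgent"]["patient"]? "P39056"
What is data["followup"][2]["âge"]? 37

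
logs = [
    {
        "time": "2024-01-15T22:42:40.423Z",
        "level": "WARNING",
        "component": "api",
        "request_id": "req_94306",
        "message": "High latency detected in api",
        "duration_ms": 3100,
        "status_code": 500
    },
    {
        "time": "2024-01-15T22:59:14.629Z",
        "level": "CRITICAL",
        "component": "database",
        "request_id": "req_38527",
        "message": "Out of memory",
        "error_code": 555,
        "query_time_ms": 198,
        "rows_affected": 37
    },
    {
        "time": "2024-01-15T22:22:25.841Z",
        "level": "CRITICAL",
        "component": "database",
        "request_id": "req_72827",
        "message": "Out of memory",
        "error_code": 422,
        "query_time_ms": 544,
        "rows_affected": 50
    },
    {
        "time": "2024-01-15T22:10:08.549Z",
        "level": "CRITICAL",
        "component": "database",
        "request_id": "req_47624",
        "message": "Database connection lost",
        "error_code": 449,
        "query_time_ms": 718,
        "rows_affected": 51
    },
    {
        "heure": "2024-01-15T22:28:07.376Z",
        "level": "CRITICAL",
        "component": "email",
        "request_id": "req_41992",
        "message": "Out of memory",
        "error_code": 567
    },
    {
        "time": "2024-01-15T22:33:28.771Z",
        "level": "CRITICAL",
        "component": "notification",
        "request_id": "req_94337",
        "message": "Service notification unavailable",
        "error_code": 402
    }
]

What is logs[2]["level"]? "CRITICAL"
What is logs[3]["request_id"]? "req_47624"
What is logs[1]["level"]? "CRITICAL"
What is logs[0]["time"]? "2024-01-15T22:42:40.423Z"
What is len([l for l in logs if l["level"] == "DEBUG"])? 0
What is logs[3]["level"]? "CRITICAL"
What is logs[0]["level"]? "WARNING"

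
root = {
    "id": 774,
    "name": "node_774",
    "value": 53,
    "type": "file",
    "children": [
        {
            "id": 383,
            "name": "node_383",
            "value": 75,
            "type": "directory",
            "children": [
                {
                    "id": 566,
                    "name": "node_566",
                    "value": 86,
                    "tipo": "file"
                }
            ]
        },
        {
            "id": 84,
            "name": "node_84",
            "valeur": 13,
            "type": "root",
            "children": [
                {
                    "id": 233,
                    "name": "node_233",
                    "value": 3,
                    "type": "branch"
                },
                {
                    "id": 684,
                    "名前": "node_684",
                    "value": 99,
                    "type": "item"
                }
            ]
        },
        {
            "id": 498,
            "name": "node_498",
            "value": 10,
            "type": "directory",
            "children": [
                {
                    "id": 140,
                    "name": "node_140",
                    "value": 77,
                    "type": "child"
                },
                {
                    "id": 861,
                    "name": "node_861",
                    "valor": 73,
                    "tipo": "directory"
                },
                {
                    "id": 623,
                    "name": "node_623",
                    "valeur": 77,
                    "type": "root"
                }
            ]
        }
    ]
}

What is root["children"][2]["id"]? 498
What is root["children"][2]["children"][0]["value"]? 77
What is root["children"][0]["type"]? "directory"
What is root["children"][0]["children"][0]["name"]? "node_566"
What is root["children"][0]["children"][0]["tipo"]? "file"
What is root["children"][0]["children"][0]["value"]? 86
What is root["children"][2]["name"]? "node_498"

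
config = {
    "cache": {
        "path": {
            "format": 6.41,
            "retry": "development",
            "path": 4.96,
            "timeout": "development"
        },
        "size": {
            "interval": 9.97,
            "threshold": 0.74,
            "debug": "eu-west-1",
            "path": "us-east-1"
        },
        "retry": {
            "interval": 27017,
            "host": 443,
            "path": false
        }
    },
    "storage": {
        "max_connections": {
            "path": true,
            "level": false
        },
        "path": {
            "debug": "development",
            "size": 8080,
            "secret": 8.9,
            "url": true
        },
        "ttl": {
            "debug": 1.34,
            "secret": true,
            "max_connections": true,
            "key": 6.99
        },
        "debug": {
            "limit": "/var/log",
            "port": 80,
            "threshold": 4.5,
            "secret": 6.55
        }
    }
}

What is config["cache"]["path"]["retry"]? "development"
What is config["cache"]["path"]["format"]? 6.41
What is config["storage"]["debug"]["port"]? 80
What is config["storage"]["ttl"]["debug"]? 1.34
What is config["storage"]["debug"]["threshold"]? 4.5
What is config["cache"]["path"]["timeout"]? "development"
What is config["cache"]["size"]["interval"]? 9.97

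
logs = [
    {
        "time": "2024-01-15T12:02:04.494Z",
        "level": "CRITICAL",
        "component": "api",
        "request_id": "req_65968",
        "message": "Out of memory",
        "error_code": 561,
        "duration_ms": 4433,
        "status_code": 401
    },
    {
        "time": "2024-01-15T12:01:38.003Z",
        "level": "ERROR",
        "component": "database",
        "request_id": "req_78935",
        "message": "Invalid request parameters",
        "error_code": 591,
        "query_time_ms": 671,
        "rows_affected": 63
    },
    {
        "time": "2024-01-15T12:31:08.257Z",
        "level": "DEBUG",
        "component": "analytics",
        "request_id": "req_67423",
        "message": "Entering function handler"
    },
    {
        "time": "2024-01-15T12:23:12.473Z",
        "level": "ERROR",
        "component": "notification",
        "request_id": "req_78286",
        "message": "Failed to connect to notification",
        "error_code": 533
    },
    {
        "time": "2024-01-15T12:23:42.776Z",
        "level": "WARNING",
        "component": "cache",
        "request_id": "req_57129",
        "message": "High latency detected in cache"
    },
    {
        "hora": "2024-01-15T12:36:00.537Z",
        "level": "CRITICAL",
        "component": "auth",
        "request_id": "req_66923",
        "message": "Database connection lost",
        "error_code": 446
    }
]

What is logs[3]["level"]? "ERROR"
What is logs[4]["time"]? "2024-01-15T12:23:42.776Z"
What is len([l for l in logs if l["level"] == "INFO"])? 0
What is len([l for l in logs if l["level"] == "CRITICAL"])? 2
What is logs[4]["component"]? "cache"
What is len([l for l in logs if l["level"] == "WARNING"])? 1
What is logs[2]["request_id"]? "req_67423"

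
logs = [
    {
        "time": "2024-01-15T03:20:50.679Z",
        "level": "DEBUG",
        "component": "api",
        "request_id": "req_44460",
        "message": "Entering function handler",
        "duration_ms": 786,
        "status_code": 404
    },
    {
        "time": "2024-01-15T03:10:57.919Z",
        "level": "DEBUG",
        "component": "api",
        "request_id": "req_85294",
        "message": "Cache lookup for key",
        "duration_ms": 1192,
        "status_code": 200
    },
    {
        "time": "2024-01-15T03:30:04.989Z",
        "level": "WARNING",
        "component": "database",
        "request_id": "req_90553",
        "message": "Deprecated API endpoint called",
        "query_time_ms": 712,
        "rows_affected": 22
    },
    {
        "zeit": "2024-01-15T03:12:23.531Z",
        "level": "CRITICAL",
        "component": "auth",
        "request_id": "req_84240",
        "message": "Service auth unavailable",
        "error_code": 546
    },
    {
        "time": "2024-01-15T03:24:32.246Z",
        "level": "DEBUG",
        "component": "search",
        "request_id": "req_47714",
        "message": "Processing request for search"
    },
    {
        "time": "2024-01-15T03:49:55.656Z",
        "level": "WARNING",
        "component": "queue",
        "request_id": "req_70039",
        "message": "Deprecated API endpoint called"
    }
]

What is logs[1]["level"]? "DEBUG"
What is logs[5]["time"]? "2024-01-15T03:49:55.656Z"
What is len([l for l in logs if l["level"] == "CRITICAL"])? 1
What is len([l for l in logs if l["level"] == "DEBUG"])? 3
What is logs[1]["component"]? "api"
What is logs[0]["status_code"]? 404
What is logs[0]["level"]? "DEBUG"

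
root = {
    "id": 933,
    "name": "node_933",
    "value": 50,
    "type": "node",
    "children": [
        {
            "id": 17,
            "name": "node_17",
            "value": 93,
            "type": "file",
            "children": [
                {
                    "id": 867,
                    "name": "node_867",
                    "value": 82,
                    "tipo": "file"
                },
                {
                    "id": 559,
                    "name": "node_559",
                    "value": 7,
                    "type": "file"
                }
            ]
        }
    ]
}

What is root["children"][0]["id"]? 17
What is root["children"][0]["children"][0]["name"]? "node_867"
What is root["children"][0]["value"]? 93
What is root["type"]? "node"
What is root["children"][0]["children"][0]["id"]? 867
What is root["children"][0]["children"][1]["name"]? "node_559"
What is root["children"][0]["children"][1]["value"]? 7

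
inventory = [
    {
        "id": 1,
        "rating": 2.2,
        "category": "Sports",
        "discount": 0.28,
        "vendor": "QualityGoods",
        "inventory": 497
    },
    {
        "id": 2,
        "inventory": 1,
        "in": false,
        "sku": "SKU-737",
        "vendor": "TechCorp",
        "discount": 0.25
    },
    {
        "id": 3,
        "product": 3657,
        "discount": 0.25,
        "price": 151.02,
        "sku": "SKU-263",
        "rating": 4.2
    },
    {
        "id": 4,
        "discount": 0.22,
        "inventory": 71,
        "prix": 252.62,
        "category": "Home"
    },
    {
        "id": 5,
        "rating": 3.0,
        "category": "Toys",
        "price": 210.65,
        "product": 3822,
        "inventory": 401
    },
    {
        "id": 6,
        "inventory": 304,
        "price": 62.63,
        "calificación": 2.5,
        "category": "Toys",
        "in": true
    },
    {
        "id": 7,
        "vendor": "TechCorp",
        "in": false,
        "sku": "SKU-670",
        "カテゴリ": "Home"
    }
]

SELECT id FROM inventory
[1, 2, 3, 4, 5, 6, 7]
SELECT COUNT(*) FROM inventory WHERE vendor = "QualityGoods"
1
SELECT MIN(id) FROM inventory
1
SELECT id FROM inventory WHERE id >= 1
[1, 2, 3, 4, 5, 6, 7]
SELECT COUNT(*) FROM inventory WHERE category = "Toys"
2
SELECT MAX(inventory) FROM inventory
497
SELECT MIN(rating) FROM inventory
2.2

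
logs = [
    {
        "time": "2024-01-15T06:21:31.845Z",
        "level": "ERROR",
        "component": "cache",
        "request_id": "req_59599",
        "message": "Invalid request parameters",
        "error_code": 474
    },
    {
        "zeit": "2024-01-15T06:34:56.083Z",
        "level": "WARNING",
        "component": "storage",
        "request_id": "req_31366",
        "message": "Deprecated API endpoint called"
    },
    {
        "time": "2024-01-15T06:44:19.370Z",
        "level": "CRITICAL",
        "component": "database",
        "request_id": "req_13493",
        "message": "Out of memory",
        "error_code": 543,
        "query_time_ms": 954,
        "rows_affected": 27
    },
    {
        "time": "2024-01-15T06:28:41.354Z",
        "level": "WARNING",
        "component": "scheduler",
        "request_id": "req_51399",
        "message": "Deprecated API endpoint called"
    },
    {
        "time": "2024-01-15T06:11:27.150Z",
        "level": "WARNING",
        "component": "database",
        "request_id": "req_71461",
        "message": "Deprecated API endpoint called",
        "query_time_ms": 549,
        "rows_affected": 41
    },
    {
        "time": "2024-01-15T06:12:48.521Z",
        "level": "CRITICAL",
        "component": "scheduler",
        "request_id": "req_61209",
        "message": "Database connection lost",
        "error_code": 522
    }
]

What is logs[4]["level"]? "WARNING"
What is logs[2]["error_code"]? 543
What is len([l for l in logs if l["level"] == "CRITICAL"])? 2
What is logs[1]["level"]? "WARNING"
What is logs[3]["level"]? "WARNING"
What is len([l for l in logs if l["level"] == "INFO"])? 0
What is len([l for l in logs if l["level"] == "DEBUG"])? 0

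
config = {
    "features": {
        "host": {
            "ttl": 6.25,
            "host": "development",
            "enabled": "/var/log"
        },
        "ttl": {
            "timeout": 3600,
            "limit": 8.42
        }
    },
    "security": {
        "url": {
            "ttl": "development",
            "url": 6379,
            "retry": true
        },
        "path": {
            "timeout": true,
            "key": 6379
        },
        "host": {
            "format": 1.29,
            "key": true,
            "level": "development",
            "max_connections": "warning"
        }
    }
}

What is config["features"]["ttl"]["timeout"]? 3600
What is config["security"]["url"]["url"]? 6379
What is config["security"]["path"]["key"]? 6379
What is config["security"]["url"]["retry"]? True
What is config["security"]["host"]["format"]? 1.29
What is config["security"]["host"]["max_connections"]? "warning"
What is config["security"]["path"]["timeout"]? True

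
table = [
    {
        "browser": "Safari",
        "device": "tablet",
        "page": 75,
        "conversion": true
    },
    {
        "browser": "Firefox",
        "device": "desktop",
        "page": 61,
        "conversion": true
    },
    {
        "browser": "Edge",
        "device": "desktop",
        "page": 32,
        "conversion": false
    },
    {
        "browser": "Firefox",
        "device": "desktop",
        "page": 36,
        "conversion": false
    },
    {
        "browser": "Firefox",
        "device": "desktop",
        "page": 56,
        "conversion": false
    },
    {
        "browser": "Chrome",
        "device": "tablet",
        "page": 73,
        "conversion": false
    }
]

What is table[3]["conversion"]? False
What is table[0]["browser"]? "Safari"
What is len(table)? 6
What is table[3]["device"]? "desktop"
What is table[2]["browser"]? "Edge"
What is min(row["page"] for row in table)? 32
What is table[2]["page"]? 32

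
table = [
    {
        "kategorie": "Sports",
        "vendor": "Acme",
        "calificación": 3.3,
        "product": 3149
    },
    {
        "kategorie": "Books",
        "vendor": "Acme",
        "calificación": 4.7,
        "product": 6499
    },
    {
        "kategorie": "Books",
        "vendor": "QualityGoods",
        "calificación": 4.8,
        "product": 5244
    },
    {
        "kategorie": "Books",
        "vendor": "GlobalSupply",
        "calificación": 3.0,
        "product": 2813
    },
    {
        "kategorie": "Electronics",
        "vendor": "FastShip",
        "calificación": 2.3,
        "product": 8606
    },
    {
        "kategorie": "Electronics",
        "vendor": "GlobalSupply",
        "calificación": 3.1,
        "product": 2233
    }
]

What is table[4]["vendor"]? "FastShip"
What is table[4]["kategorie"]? "Electronics"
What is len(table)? 6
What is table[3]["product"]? 2813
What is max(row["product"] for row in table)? 8606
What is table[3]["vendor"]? "GlobalSupply"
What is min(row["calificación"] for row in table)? 2.3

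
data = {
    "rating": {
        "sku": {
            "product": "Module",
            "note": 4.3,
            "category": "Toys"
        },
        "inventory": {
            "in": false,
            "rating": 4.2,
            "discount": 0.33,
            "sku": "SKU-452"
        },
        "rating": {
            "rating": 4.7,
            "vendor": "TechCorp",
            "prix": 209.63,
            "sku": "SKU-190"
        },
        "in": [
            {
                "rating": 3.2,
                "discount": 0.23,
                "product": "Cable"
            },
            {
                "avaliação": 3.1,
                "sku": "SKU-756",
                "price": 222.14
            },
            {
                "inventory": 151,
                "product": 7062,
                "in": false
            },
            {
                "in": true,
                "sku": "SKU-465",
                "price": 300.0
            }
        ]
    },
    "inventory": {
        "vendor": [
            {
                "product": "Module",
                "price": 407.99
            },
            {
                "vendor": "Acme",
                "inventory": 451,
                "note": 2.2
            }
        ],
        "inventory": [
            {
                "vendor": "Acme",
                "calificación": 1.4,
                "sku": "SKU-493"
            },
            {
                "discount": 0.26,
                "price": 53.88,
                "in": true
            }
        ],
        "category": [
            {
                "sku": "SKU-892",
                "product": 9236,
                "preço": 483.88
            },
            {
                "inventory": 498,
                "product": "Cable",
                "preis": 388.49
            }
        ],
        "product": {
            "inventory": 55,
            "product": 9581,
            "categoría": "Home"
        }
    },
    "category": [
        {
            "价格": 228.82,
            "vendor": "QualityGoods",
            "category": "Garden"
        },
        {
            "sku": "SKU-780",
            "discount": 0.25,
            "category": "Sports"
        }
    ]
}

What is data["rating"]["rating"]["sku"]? "SKU-190"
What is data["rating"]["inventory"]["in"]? False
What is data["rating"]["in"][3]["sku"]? "SKU-465"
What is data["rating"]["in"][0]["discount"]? 0.23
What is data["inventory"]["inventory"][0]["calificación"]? 1.4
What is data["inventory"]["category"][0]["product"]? 9236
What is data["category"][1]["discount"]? 0.25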